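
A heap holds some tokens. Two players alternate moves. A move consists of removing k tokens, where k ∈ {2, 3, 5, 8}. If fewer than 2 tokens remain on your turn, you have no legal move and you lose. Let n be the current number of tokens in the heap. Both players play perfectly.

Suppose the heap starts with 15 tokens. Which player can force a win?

Compute win/loss labels from the base case upward. A position with no move is L. Any other position is W if it can reach an L in one move, else L.
n=0: no move → L
n=1: no move → L
n=2: can move to 0, which is L ⇒ W
n=3: can move to 1, which is L ⇒ W
n=4: can move to 1, which is L ⇒ W
n=5: can move to 0, which is L ⇒ W
n=6: can move to 1, which is L ⇒ W
n=7: moves to 5(W), 4(W), 2(W); every one is W ⇒ L
n=8: can move to 0, which is L ⇒ W
n=9: can move to 7, which is L ⇒ W
n=10: can move to 7, which is L ⇒ W
n=11: moves to 9(W), 8(W), 6(W), 3(W); every one is W ⇒ L
n=12: can move to 7, which is L ⇒ W
n=13: can move to 11, which is L ⇒ W
n=14: can move to 11, which is L ⇒ W
n=15: can move to 7, which is L ⇒ W
From 15 the player to move can remove 8, leaving 7, reaching an L position.

The first player wins.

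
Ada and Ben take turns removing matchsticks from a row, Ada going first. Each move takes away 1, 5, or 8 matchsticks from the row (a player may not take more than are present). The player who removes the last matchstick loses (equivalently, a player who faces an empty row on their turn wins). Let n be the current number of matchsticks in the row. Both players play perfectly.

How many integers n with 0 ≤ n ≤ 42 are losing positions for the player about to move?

Compute win/loss labels from the base case upward. A position with no move is W. Any other position is W if it can reach an L in one move, else L.
n=0: no move; the opponent has just taken the last matchstick and therefore loses → W
n=1: only reaches 0(W), which is W → L
n=2: reaches L-position 1 → W
n=3: only reaches 2(W), which is W → L
n=4: reaches L-position 3 → W
n=5: only reaches 4(W), 0(W), all W → L
n=6: reaches L-position 5 → W
n=7: only reaches 6(W), 2(W), all W → L
n=8: reaches L-position 7 → W
n=9: reaches L-position 1 → W
n=10: reaches L-position 5 → W
n=11: reaches L-position 3 → W
n=12: reaches L-position 7 → W
n=13: reaches L-position 5 → W
n=14: only reaches 13(W), 9(W), 6(W), all W → L
n=15: reaches L-position 14 → W
n=16: only reaches 15(W), 11(W), 8(W), all W → L
n=17: reaches L-position 16 → W
n=18: only reaches 17(W), 13(W), 10(W), all W → L
n=19: reaches L-position 18 → W
n=20: only reaches 19(W), 15(W), 12(W), all W → L
n=21: reaches L-position 20 → W
n=22: reaches L-position 14 → W
n=23: reaches L-position 18 → W
n=24: reaches L-position 16 → W
n=25: reaches L-position 20 → W
n=26: reaches L-position 18 → W
n=27: only reaches 26(W), 22(W), 19(W), all W → L
n=28: reaches L-position 27 → W
n=29: only reaches 28(W), 24(W), 21(W), all W → L
n=30: reaches L-position 29 → W
n=31: only reaches 30(W), 26(W), 23(W), all W → L
n=32: reaches L-position 31 → W
n=33: only reaches 32(W), 28(W), 25(W), all W → L
n=34: reaches L-position 33 → W
n=35: reaches L-position 27 → W
n=36: reaches L-position 31 → W
n=37: reaches L-position 29 → W
n=38: reaches L-position 33 → W
n=39: reaches L-position 31 → W
n=40: only reaches 39(W), 35(W), 32(W), all W → L
n=41: reaches L-position 40 → W
n=42: only reaches 41(W), 37(W), 34(W), all W → L
L entries with 0 ≤ n ≤ 42: n = 1, 3, 5, 7, 14, 16, 18, 20, 27, 29, 31, 33, 40, 42; that makes 14.

14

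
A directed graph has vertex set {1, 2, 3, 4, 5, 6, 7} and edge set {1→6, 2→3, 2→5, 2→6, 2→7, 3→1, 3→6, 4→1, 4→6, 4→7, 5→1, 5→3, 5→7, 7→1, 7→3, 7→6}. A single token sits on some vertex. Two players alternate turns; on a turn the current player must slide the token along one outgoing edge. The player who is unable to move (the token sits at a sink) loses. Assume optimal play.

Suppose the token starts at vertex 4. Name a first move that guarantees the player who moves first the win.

Move to 6.

Compute win/loss labels from the base case upward. A position with no move is L. Any other position is W if it can reach an L in one move, else L.
Every edge goes from a vertex to one that appears earlier in the order 6, 1, 3, 7, 5, 4, 2, so processing vertices in that order labels each vertex after all of its successors.
6: no outgoing edge → L
1: reaches L-position 6 → W
3: reaches L-position 6 → W
7: reaches L-position 6 → W
5: only reaches 7(W), 3(W), 1(W), all W → L
4: reaches L-position 6 → W
2: reaches L-position 5 → W
From 4, the L positions reachable in one move are: 6.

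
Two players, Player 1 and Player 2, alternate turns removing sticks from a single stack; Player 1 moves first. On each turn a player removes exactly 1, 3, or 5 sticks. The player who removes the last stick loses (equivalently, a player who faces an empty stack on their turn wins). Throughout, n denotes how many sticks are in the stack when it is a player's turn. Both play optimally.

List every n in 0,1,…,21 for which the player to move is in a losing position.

Classify positions by backward induction: terminal positions (no move available) are W. From any other position, the mover wins iff some move reaches an L.
n=0: no move; the opponent has just taken the last stick and therefore loses → W
n=1: →0(W) only, which is W, so L
n=2: →1(L), so W
n=3: →2(W), 0(W) — all W, so L
n=4: →3(L), so W
n=5: →4(W), 2(W), 0(W) — all W, so L
n=6: →5(L), so W
n=7: →6(W), 4(W), 2(W) — all W, so L
n=8: →7(L), so W
n=9: →8(W), 6(W), 4(W) — all W, so L
n=10: →9(L), so W
n=11: →10(W), 8(W), 6(W) — all W, so L
n=12: →11(L), so W
n=13: →12(W), 10(W), 8(W) — all W, so L
n=14: →13(L), so W
n=15: →14(W), 12(W), 10(W) — all W, so L
n=16: →15(L), so W
n=17: →16(W), 14(W), 12(W) — all W, so L
n=18: →17(L), so W
n=19: →18(W), 16(W), 14(W) — all W, so L
n=20: →19(L), so W
n=21: →20(W), 18(W), 16(W) — all W, so L
Reading off the rows marked L gives the requested list; there are 11 such values of n.

1, 3, 5, 7, 9, 11, 13, 15, 17, 19, 21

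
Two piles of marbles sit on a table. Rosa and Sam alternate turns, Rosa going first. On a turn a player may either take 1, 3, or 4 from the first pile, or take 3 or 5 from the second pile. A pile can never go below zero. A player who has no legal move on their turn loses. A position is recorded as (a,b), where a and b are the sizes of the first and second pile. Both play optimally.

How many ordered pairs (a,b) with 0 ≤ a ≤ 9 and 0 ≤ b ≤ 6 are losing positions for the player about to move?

23

Label each position W (a win for the player to move) or L (a loss). A position with no legal move is L; any other position is W exactly when some move reaches an L, and L when every move reaches a W.
Every move lowers a or b (never raises either), so fill the grid row by row in increasing a, and left to right within a row: each cell's successors are then already labelled.
      b=0  b=1  b=2  b=3  b=4  b=5  b=6
a=0:    L    L    L    W    W    W    W
a=1:    W    W    W    L    L    L    W
a=2:    L    L    L    W    W    W    W
a=3:    W    W    W    L    L    L    W
a=4:    W    W    W    W    W    W    L
a=5:    W    W    W    W    W    W    W
a=6:    W    W    W    W    W    W    L
a=7:    L    L    L    W    W    W    W
a=8:    W    W    W    L    L    L    W
a=9:    L    L    L    W    W    W    W
Cells with no legal move (terminal, hence L): (0,0), (0,1), (0,2).
The remaining L cells, each justified by listing all of its moves:
(1,3): only reaches (0,3)(W), (1,0)(W), all W → L
(1,4): only reaches (0,4)(W), (1,1)(W), all W → L
(1,5): only reaches (0,5)(W), (1,2)(W), (1,0)(W), all W → L
(2,0): only reaches (1,0)(W), which is W → L
(2,1): only reaches (1,1)(W), which is W → L
(2,2): only reaches (1,2)(W), which is W → L
(3,3): only reaches (2,3)(W), (0,3)(W), (3,0)(W), all W → L
(3,4): only reaches (2,4)(W), (0,4)(W), (3,1)(W), all W → L
(3,5): only reaches (2,5)(W), (0,5)(W), (3,2)(W), (3,0)(W), all W → L
(4,6): only reaches (3,6)(W), (1,6)(W), (0,6)(W), (4,3)(W), (4,1)(W), all W → L
(6,6): only reaches (5,6)(W), (3,6)(W), (2,6)(W), (6,3)(W), (6,1)(W), all W → L
(7,0): only reaches (6,0)(W), (4,0)(W), (3,0)(W), all W → L
(7,1): only reaches (6,1)(W), (4,1)(W), (3,1)(W), all W → L
(7,2): only reaches (6,2)(W), (4,2)(W), (3,2)(W), all W → L
(8,3): only reaches (7,3)(W), (5,3)(W), (4,3)(W), (8,0)(W), all W → L
(8,4): only reaches (7,4)(W), (5,4)(W), (4,4)(W), (8,1)(W), all W → L
(8,5): only reaches (7,5)(W), (5,5)(W), (4,5)(W), (8,2)(W), (8,0)(W), all W → L
(9,0): only reaches (8,0)(W), (6,0)(W), (5,0)(W), all W → L
(9,1): only reaches (8,1)(W), (6,1)(W), (5,1)(W), all W → L
(9,2): only reaches (8,2)(W), (6,2)(W), (5,2)(W), all W → L
Every other cell has at least one move into one of the L cells above, so it is W.
L cells per row: a=0: 3, a=1: 3, a=2: 3, a=3: 3, a=4: 1, a=5: 0, a=6: 1, a=7: 3, a=8: 3, a=9: 3; total 23.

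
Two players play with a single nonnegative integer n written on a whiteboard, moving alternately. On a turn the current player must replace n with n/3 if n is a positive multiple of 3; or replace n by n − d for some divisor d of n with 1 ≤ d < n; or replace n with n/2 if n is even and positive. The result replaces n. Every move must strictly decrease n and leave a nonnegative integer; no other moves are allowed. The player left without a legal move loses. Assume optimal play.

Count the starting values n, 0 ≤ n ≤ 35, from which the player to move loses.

Classify positions by backward induction: terminal positions (no move available) are L. From any other position, the mover wins iff some move reaches an L.
n=0: no move → L
n=1: no move → L
n=2: →1(L), so W
n=3: →1(L), so W
n=4: →2(W), 3(W) — all W, so L
n=5: →4(L), so W
n=6: →4(L), so W
n=7: →6(W) only, which is W, so L
n=8: →4(L), so W
n=9: →3(W), 6(W), 8(W) — all W, so L
n=10: →9(L), so W
n=11: →10(W) only, which is W, so L
n=12: →4(L), so W
n=13: →12(W) only, which is W, so L
n=14: →7(L), so W
n=15: →5(W), 10(W), 12(W), 14(W) — all W, so L
n=16: →15(L), so W
n=17: →16(W) only, which is W, so L
n=18: →9(L), so W
n=19: →18(W) only, which is W, so L
n=20: →15(L), so W
n=21: →7(L), so W
n=22: →11(L), so W
n=23: →22(W) only, which is W, so L
n=24: →23(L), so W
n=25: →20(W), 24(W) — all W, so L
n=26: →13(L), so W
n=27: →9(L), so W
n=28: →14(W), 21(W), 24(W), 26(W), 27(W) — all W, so L
n=29: →28(L), so W
n=30: →15(L), so W
n=31: →30(W) only, which is W, so L
n=32: →28(L), so W
n=33: →11(L), so W
n=34: →17(L), so W
n=35: →28(L), so W
L entries with 0 ≤ n ≤ 35: n = 0, 1, 4, 7, 9, 11, 13, 15, 17, 19, 23, 25, 28, 31; that makes 14.

14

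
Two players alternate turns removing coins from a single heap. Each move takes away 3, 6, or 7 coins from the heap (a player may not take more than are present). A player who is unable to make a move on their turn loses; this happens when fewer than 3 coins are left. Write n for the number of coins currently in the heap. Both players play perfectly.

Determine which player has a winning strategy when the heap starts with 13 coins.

The first player wins.

Work bottom-up. With no move the player to move loses. Otherwise the position is W if at least one move leads to an L position for the opponent, and L if every move leads to a W.
n=0: no move → L
n=1: no move → L
n=2: no move → L
n=3: W (go to 0, an L position)
n=4: W (go to 1, an L position)
n=5: W (go to 2, an L position)
n=6: W (go to 0, an L position)
n=7: W (go to 1, an L position)
n=8: W (go to 2, an L position)
n=9: W (go to 2, an L position)
n=10: L (options 7(W), 4(W), 3(W) are all W)
n=11: L (options 8(W), 5(W), 4(W) are all W)
n=12: L (options 9(W), 6(W), 5(W) are all W)
n=13: W (go to 10, an L position)
From 13 the player to move can remove 3, leaving 10, reaching an L position.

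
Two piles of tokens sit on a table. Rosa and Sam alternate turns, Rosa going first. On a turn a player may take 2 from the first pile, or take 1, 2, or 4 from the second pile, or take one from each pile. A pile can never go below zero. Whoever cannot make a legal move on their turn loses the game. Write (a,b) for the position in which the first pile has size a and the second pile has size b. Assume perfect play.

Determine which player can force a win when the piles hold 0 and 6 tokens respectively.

Sam wins.

Use the standard recursion: the mover loses at a terminal position; elsewhere, the mover wins exactly when some move hands the opponent an L position.
No move ever increases a pile, so every position that can arise here has a ≤ 0 and b ≤ 6; it is enough to label the cells with 0 ≤ a ≤ 0 and 0 ≤ b ≤ 6.
Every move lowers a or b (never raises either), so fill the grid row by row in increasing a, and left to right within a row: each cell's successors are then already labelled.
      b=0  b=1  b=2  b=3  b=4  b=5  b=6
a=0:    L    W    W    L    W    W    L
Cells with no legal move (terminal, hence L): (0,0).
The remaining L cells, each justified by listing all of its moves:
(0,3): moves to (0,2)(W), (0,1)(W); every one is W ⇒ L
(0,6): moves to (0,5)(W), (0,4)(W), (0,2)(W); every one is W ⇒ L
Every other cell has at least one move into one of the L cells above, so it is W.
The starting position (0,6) is L: whatever Rosa does, the opponent receives a W position.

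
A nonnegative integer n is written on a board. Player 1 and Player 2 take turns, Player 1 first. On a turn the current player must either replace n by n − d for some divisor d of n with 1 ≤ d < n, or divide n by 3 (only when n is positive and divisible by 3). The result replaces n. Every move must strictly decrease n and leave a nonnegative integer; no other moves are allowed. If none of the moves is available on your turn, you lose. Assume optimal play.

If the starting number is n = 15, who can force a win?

Use the standard recursion: the mover loses at a terminal position; elsewhere, the mover wins exactly when some move hands the opponent an L position.
n=0: no move → L
n=1: no move → L
n=2: W (go to 1, an L position)
n=3: W (go to 1, an L position)
n=4: L (options 2(W), 3(W) are all W)
n=5: W (go to 4, an L position)
n=6: W (go to 4, an L position)
n=7: L (sole option 6(W) is W)
n=8: W (go to 4, an L position)
n=9: L (options 3(W), 6(W), 8(W) are all W)
n=10: W (go to 9, an L position)
n=11: L (sole option 10(W) is W)
n=12: W (go to 4, an L position)
n=13: L (sole option 12(W) is W)
n=14: W (go to 7, an L position)
n=15: L (options 5(W), 10(W), 12(W), 14(W) are all W)
The starting position 15 is L: whatever Player 1 does, the opponent receives a W position.

Player 2 wins.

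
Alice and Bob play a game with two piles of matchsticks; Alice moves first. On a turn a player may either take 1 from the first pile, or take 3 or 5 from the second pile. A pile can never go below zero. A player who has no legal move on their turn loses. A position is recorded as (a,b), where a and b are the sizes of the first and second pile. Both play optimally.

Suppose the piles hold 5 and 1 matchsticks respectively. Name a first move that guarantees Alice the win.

Move to (4,1).

Build the W/L table. Terminal = L. A non-terminal position is W if it has a move to some L; otherwise it is L.
No move ever increases a pile, so every position that can arise here has a ≤ 5 and b ≤ 1; it is enough to label the cells with 0 ≤ a ≤ 5 and 0 ≤ b ≤ 1.
Every move lowers a or b (never raises either), so fill the grid row by row in increasing a, and left to right within a row: each cell's successors are then already labelled.
      b=0  b=1
a=0:    L    L
a=1:    W    W
a=2:    L    L
a=3:    W    W
a=4:    L    L
a=5:    W    W
Cells with no legal move (terminal, hence L): (0,0), (0,1).
The remaining L cells, each justified by listing all of its moves:
(2,0): L (sole option (1,0)(W) is W)
(2,1): L (sole option (1,1)(W) is W)
(4,0): L (sole option (3,0)(W) is W)
(4,1): L (sole option (3,1)(W) is W)
Every other cell has at least one move into one of the L cells above, so it is W.
From (5,1), the L positions reachable in one move are: (4,1).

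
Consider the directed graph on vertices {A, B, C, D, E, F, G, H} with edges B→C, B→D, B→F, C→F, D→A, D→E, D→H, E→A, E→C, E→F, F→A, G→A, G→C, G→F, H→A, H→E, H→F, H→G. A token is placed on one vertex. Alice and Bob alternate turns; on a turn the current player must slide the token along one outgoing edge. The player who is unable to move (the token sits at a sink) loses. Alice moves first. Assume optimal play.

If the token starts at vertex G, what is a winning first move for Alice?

Compute win/loss labels from the base case upward. A position with no move is L. Any other position is W if it can reach an L in one move, else L.
Every edge goes from a vertex to one that appears earlier in the order A, F, C, G, E, H, D, B, so processing vertices in that order labels each vertex after all of its successors.
A: no outgoing edge → L
F: W (go to A, an L position)
C: L (sole option F(W) is W)
G: W (go to C, an L position)
E: W (go to C, an L position)
H: W (go to A, an L position)
D: W (go to A, an L position)
B: W (go to C, an L position)
From G, the L positions reachable in one move are: C, A. Any move reaching one of these is winning.

Move to C.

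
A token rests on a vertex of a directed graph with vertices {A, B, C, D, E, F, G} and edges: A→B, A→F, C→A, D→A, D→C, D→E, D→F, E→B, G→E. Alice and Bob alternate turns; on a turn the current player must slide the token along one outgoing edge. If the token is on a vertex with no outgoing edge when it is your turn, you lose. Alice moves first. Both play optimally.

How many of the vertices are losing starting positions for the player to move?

Build the W/L table. Terminal = L. A non-terminal position is W if it has a move to some L; otherwise it is L.
Every edge goes from a vertex to one that appears earlier in the order B, F, A, E, G, C, D, so processing vertices in that order labels each vertex after all of its successors.
B: no outgoing edge → L
F: no outgoing edge → L
A: can move to F, which is L ⇒ W
E: can move to B, which is L ⇒ W
G: the only move is to E(W), a W ⇒ L
C: the only move is to A(W), a W ⇒ L
D: can move to C, which is L ⇒ W
The L vertices are B, C, F, G; that is 4 in all.

4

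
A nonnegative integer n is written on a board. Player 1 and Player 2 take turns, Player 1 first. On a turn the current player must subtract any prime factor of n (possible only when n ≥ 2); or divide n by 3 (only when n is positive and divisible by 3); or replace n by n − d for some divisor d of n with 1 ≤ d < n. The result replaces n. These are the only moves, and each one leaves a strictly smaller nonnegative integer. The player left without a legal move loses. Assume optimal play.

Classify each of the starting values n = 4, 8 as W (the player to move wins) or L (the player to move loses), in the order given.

Build the W/L table. Terminal = L. A non-terminal position is W if it has a move to some L; otherwise it is L.
n=0: no move → L
n=1: no move → L
n=2: can move to 0, which is L ⇒ W
n=3: can move to 0, which is L ⇒ W
n=4: moves to 2(W), 3(W); every one is W ⇒ L
n=5: can move to 0, which is L ⇒ W
n=6: can move to 4, which is L ⇒ W
n=7: can move to 0, which is L ⇒ W
n=8: can move to 4, which is L ⇒ W

4: L, 8: W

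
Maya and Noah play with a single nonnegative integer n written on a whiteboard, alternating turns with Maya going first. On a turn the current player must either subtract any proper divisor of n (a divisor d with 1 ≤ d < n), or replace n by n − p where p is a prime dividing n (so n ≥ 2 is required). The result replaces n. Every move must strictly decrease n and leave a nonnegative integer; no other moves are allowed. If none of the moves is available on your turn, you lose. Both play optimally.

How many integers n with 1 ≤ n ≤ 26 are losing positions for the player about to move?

6

Compute win/loss labels from the base case upward. A position with no move is L. Any other position is W if it can reach an L in one move, else L.
n=0: no move → L
n=1: no move → L
n=2: W (go to 0, an L position)
n=3: W (go to 0, an L position)
n=4: L (options 2(W), 3(W) are all W)
n=5: W (go to 0, an L position)
n=6: W (go to 4, an L position)
n=7: W (go to 0, an L position)
n=8: W (go to 4, an L position)
n=9: L (options 6(W), 8(W) are all W)
n=10: W (go to 9, an L position)
n=11: W (go to 0, an L position)
n=12: W (go to 9, an L position)
n=13: W (go to 0, an L position)
n=14: L (options 7(W), 12(W), 13(W) are all W)
n=15: W (go to 14, an L position)
n=16: W (go to 14, an L position)
n=17: W (go to 0, an L position)
n=18: W (go to 9, an L position)
n=19: W (go to 0, an L position)
n=20: L (options 10(W), 15(W), 16(W), 18(W), 19(W) are all W)
n=21: W (go to 14, an L position)
n=22: W (go to 20, an L position)
n=23: W (go to 0, an L position)
n=24: W (go to 20, an L position)
n=25: W (go to 20, an L position)
n=26: L (options 13(W), 24(W), 25(W) are all W)
L entries with 1 ≤ n ≤ 26 (n=0 is outside the asked range and is not counted): n = 1, 4, 9, 14, 20, 26; that makes 6.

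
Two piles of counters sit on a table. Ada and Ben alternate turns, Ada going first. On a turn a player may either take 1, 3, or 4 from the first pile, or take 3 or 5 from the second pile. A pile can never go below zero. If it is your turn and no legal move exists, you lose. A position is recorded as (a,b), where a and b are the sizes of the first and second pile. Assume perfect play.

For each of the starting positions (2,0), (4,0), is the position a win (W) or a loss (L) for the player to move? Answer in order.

Label each position W (a win for the player to move) or L (a loss). A position with no legal move is L; any other position is W exactly when some move reaches an L, and L when every move reaches a W.
No move ever increases a pile, so every position that can arise here has a ≤ 4 and b ≤ 0; it is enough to label the cells with 0 ≤ a ≤ 4 and 0 ≤ b ≤ 0.
Every move lowers a or b (never raises either), so fill the grid row by row in increasing a, and left to right within a row: each cell's successors are then already labelled.
      b=0
a=0:    L
a=1:    W
a=2:    L
a=3:    W
a=4:    W
Cells with no legal move (terminal, hence L): (0,0).
The remaining L cells, each justified by listing all of its moves:
(2,0): →(1,0)(W) only, which is W, so L
Every other cell has at least one move into one of the L cells above, so it is W.
(2,0): one of the L cells justified above, so L
(4,0): the move to (0,0) reaches an L cell, so W

(2,0): L, (4,0): W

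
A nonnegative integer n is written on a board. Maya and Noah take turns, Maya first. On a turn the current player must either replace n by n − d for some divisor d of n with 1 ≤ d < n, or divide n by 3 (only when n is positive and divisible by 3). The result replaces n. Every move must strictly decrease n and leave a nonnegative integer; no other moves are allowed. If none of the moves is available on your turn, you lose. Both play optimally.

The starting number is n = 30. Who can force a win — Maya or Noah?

Maya wins.

Compute win/loss labels from the base case upward. A position with no move is L. Any other position is W if it can reach an L in one move, else L.
n=0: no move → L
n=1: no move → L
n=2: reaches L-position 1 → W
n=3: reaches L-position 1 → W
n=4: only reaches 2(W), 3(W), all W → L
n=5: reaches L-position 4 → W
n=6: reaches L-position 4 → W
n=7: only reaches 6(W), which is W → L
n=8: reaches L-position 4 → W
n=9: only reaches 3(W), 6(W), 8(W), all W → L
n=10: reaches L-position 9 → W
n=11: only reaches 10(W), which is W → L
n=12: reaches L-position 4 → W
n=13: only reaches 12(W), which is W → L
n=14: reaches L-position 7 → W
n=15: only reaches 5(W), 10(W), 12(W), 14(W), all W → L
n=16: reaches L-position 15 → W
n=17: only reaches 16(W), which is W → L
n=18: reaches L-position 9 → W
n=19: only reaches 18(W), which is W → L
n=20: reaches L-position 15 → W
n=21: reaches L-position 7 → W
n=22: reaches L-position 11 → W
n=23: only reaches 22(W), which is W → L
n=24: reaches L-position 23 → W
n=25: only reaches 20(W), 24(W), all W → L
n=26: reaches L-position 13 → W
n=27: reaches L-position 9 → W
n=28: only reaches 14(W), 21(W), 24(W), 26(W), 27(W), all W → L
n=29: reaches L-position 28 → W
n=30: reaches L-position 15 → W
From 30 Maya can move to 15, reaching an L position.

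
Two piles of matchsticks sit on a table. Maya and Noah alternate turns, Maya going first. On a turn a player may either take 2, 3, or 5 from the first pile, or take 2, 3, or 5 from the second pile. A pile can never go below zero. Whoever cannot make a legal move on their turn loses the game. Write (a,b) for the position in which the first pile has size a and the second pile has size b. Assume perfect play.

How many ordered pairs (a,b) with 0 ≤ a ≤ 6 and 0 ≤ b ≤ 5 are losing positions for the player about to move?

12

Compute win/loss labels from the base case upward. A position with no move is L. Any other position is W if it can reach an L in one move, else L.
Every move lowers a or b (never raises either), so fill the grid row by row in increasing a, and left to right within a row: each cell's successors are then already labelled.
      b=0  b=1  b=2  b=3  b=4  b=5
a=0:    L    L    W    W    W    W
a=1:    L    L    W    W    W    W
a=2:    W    W    L    L    W    W
a=3:    W    W    L    L    W    W
a=4:    W    W    W    W    L    L
a=5:    W    W    W    W    L    L
a=6:    W    W    W    W    W    W
Cells with no legal move (terminal, hence L): (0,0), (0,1), (1,0), (1,1).
The remaining L cells, each justified by listing all of its moves:
(2,2): moves to (0,2)(W), (2,0)(W); every one is W ⇒ L
(2,3): moves to (0,3)(W), (2,1)(W), (2,0)(W); every one is W ⇒ L
(3,2): moves to (1,2)(W), (0,2)(W), (3,0)(W); every one is W ⇒ L
(3,3): moves to (1,3)(W), (0,3)(W), (3,1)(W), (3,0)(W); every one is W ⇒ L
(4,4): moves to (2,4)(W), (1,4)(W), (4,2)(W), (4,1)(W); every one is W ⇒ L
(4,5): moves to (2,5)(W), (1,5)(W), (4,3)(W), (4,2)(W), (4,0)(W); every one is W ⇒ L
(5,4): moves to (3,4)(W), (2,4)(W), (0,4)(W), (5,2)(W), (5,1)(W); every one is W ⇒ L
(5,5): moves to (3,5)(W), (2,5)(W), (0,5)(W), (5,3)(W), (5,2)(W), (5,0)(W); every one is W ⇒ L
Every other cell has at least one move into one of the L cells above, so it is W.
L cells per row: a=0: 2, a=1: 2, a=2: 2, a=3: 2, a=4: 2, a=5: 2, a=6: 0; total 12.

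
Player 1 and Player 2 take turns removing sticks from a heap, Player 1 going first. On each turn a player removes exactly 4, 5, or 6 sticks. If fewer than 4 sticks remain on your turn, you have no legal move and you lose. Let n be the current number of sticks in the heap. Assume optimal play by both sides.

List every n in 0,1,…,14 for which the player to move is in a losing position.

Compute win/loss labels from the base case upward. A position with no move is L. Any other position is W if it can reach an L in one move, else L.
n=0: no move → L
n=1: no move → L
n=2: no move → L
n=3: no move → L
n=4: →0(L), so W
n=5: →1(L), so W
n=6: →2(L), so W
n=7: →3(L), so W
n=8: →3(L), so W
n=9: →3(L), so W
n=10: →6(W), 5(W), 4(W) — all W, so L
n=11: →7(W), 6(W), 5(W) — all W, so L
n=12: →8(W), 7(W), 6(W) — all W, so L
n=13: →9(W), 8(W), 7(W) — all W, so L
n=14: →10(L), so W
The losing starting values of n are exactly the entries labelled L in this table (8 of them).

0, 1, 2, 3, 10, 11, 12, 13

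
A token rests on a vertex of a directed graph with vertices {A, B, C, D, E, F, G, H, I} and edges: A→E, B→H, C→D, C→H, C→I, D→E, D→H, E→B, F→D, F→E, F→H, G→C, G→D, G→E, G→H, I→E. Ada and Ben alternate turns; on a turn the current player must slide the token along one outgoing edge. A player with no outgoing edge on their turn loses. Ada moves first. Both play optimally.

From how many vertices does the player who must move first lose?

Compute win/loss labels from the base case upward. A position with no move is L. Any other position is W if it can reach an L in one move, else L.
Every edge goes from a vertex to one that appears earlier in the order H, B, E, D, I, C, G, A, F, so processing vertices in that order labels each vertex after all of its successors.
H: no outgoing edge → L
B: →H(L), so W
E: →B(W) only, which is W, so L
D: →E(L), so W
I: →E(L), so W
C: →H(L), so W
G: →E(L), so W
A: →E(L), so W
F: →E(L), so W
The L vertices are E, H; that is 2 in all.

2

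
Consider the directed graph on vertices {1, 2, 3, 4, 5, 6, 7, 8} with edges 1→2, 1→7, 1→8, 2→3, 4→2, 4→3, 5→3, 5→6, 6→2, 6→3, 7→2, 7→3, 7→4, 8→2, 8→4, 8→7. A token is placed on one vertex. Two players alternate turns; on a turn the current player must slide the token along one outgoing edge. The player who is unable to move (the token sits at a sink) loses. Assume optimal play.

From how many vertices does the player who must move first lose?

2

Classify positions by backward induction: terminal positions (no move available) are L. From any other position, the mover wins iff some move reaches an L.
Every edge goes from a vertex to one that appears earlier in the order 3, 2, 4, 7, 6, 8, 1, 5, so processing vertices in that order labels each vertex after all of its successors.
3: no outgoing edge → L
2: →3(L), so W
4: →3(L), so W
7: →3(L), so W
6: →3(L), so W
8: →7(W), 4(W), 2(W) — all W, so L
1: →8(L), so W
5: →3(L), so W
The L vertices are 3, 8; that is 2 in all.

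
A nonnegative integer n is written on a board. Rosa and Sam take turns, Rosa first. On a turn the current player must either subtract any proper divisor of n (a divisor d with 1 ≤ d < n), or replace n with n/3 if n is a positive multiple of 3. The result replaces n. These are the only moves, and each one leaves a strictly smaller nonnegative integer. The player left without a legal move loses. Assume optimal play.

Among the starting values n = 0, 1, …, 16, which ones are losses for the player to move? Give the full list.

0, 1, 4, 7, 9, 11, 13, 15

Work bottom-up. With no move the player to move loses. Otherwise the position is W if at least one move leads to an L position for the opponent, and L if every move leads to a W.
n=0: no move → L
n=1: no move → L
n=2: W (go to 1, an L position)
n=3: W (go to 1, an L position)
n=4: L (options 2(W), 3(W) are all W)
n=5: W (go to 4, an L position)
n=6: W (go to 4, an L position)
n=7: L (sole option 6(W) is W)
n=8: W (go to 4, an L position)
n=9: L (options 3(W), 6(W), 8(W) are all W)
n=10: W (go to 9, an L position)
n=11: L (sole option 10(W) is W)
n=12: W (go to 4, an L position)
n=13: L (sole option 12(W) is W)
n=14: W (go to 7, an L position)
n=15: L (options 5(W), 10(W), 12(W), 14(W) are all W)
n=16: W (go to 15, an L position)
The losing starting values of n are exactly the entries labelled L in this table (8 of them).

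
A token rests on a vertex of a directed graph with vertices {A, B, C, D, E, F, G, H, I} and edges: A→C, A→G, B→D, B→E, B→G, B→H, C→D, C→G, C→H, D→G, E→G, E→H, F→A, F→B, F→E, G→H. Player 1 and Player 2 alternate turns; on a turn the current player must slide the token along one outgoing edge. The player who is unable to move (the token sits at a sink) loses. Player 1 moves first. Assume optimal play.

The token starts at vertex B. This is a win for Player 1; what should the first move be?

Build the W/L table. Terminal = L. A non-terminal position is W if it has a move to some L; otherwise it is L.
Every edge goes from a vertex to one that appears earlier in the order H, I, G, E, D, B, C, A, F, so processing vertices in that order labels each vertex after all of its successors.
H: no outgoing edge → L
I: no outgoing edge → L
G: →H(L), so W
E: →H(L), so W
D: →G(W) only, which is W, so L
B: →D(L), so W
C: →D(L), so W
A: →C(W), G(W) — all W, so L
F: →A(L), so W
From B, the L positions reachable in one move are: D, H. Any move reaching one of these is winning.

Move to D.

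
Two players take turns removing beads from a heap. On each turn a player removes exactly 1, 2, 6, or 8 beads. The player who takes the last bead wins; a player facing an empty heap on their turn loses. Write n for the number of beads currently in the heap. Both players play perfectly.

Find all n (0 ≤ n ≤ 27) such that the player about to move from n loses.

0, 3, 7, 10, 14, 17, 21, 24

Classify positions by backward induction: terminal positions (no move available) are L. From any other position, the mover wins iff some move reaches an L.
n=0: no move → L
n=1: can move to 0, which is L ⇒ W
n=2: can move to 0, which is L ⇒ W
n=3: moves to 2(W), 1(W); every one is W ⇒ L
n=4: can move to 3, which is L ⇒ W
n=5: can move to 3, which is L ⇒ W
n=6: can move to 0, which is L ⇒ W
n=7: moves to 6(W), 5(W), 1(W); every one is W ⇒ L
n=8: can move to 7, which is L ⇒ W
n=9: can move to 7, which is L ⇒ W
n=10: moves to 9(W), 8(W), 4(W), 2(W); every one is W ⇒ L
n=11: can move to 10, which is L ⇒ W
n=12: can move to 10, which is L ⇒ W
n=13: can move to 7, which is L ⇒ W
n=14: moves to 13(W), 12(W), 8(W), 6(W); every one is W ⇒ L
n=15: can move to 14, which is L ⇒ W
n=16: can move to 14, which is L ⇒ W
n=17: moves to 16(W), 15(W), 11(W), 9(W); every one is W ⇒ L
n=18: can move to 17, which is L ⇒ W
n=19: can move to 17, which is L ⇒ W
n=20: can move to 14, which is L ⇒ W
n=21: moves to 20(W), 19(W), 15(W), 13(W); every one is W ⇒ L
n=22: can move to 21, which is L ⇒ W
n=23: can move to 21, which is L ⇒ W
n=24: moves to 23(W), 22(W), 18(W), 16(W); every one is W ⇒ L
n=25: can move to 24, which is L ⇒ W
n=26: can move to 24, which is L ⇒ W
n=27: can move to 21, which is L ⇒ W
The losing starting values of n are exactly the entries labelled L in this table (8 of them).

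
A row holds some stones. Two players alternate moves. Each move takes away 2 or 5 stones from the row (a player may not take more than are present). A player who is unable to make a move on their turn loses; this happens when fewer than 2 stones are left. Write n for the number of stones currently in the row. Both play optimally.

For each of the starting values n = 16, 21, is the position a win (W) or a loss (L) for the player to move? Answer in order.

Work bottom-up. With no move the player to move loses. Otherwise the position is W if at least one move leads to an L position for the opponent, and L if every move leads to a W.
n=0: no move → L
n=1: no move → L
n=2: →0(L), so W
n=3: →1(L), so W
n=4: →2(W) only, which is W, so L
n=5: →0(L), so W
n=6: →4(L), so W
n=7: →5(W), 2(W) — all W, so L
n=8: →6(W), 3(W) — all W, so L
n=9: →7(L), so W
n=10: →8(L), so W
n=11: →9(W), 6(W) — all W, so L
n=12: →7(L), so W
n=13: →11(L), so W
n=14: →12(W), 9(W) — all W, so L
n=15: →13(W), 10(W) — all W, so L
n=16: →14(L), so W
n=17: →15(L), so W
n=18: →16(W), 13(W) — all W, so L
n=19: →14(L), so W
n=20: →18(L), so W
n=21: →19(W), 16(W) — all W, so L

16: W, 21: L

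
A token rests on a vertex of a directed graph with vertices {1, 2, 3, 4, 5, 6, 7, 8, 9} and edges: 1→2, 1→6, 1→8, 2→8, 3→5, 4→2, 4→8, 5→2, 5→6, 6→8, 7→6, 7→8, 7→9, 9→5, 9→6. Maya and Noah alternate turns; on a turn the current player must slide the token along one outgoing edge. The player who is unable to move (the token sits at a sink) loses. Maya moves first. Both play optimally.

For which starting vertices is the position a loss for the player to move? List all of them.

5, 8

Use the standard recursion: the mover loses at a terminal position; elsewhere, the mover wins exactly when some move hands the opponent an L position.
Every edge goes from a vertex to one that appears earlier in the order 8, 2, 6, 5, 4, 9, 7, 3, 1, so processing vertices in that order labels each vertex after all of its successors.
8: no outgoing edge → L
2: W (go to 8, an L position)
6: W (go to 8, an L position)
5: L (options 6(W), 2(W) are all W)
4: W (go to 8, an L position)
9: W (go to 5, an L position)
7: W (go to 8, an L position)
3: W (go to 5, an L position)
1: W (go to 8, an L position)
Reading off the rows marked L gives the requested list; there are 2 such vertices.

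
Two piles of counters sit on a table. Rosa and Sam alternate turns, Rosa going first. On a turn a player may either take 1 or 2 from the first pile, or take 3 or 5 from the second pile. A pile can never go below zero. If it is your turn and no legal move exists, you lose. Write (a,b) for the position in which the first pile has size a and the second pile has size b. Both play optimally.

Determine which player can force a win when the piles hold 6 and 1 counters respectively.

Sam wins.

Positions with no move are L. A position that does have a move is losing for the player to move precisely when every available move leads to a winning position for the opponent. Fill in the labels:
No move ever increases a pile, so every position that can arise here has a ≤ 6 and b ≤ 1; it is enough to label the cells with 0 ≤ a ≤ 6 and 0 ≤ b ≤ 1.
Every move lowers a or b (never raises either), so fill the grid row by row in increasing a, and left to right within a row: each cell's successors are then already labelled.
      b=0  b=1
a=0:    L    L
a=1:    W    W
a=2:    W    W
a=3:    L    L
a=4:    W    W
a=5:    W    W
a=6:    L    L
Cells with no legal move (terminal, hence L): (0,0), (0,1).
The remaining L cells, each justified by listing all of its moves:
(3,0): L (options (2,0)(W), (1,0)(W) are all W)
(3,1): L (options (2,1)(W), (1,1)(W) are all W)
(6,0): L (options (5,0)(W), (4,0)(W) are all W)
(6,1): L (options (5,1)(W), (4,1)(W) are all W)
Every other cell has at least one move into one of the L cells above, so it is W.
Every move from (6,1) reaches a W position, so the mover loses.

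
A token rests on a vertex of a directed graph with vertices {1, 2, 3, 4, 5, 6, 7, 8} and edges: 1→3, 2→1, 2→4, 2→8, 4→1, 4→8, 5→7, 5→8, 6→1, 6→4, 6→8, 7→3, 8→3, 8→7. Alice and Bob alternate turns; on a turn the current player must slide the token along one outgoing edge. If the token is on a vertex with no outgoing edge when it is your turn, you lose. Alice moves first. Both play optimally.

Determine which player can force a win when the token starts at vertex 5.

Build the W/L table. Terminal = L. A non-terminal position is W if it has a move to some L; otherwise it is L.
Every edge goes from a vertex to one that appears earlier in the order 3, 7, 1, 8, 4, 6, 5, 2, so processing vertices in that order labels each vertex after all of its successors.
3: no outgoing edge → L
7: W (go to 3, an L position)
1: W (go to 3, an L position)
8: W (go to 3, an L position)
4: L (options 8(W), 1(W) are all W)
6: W (go to 4, an L position)
5: L (options 8(W), 7(W) are all W)
2: W (go to 4, an L position)
Every move from 5 reaches a W position, so the mover loses.

Bob wins.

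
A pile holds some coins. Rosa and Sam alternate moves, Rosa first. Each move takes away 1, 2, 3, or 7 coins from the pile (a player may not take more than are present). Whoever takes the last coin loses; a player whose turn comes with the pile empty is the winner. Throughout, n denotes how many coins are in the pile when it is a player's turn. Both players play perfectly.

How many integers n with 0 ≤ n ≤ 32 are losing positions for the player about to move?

Classify positions by backward induction: terminal positions (no move available) are W. From any other position, the mover wins iff some move reaches an L.
n=0: no move; the opponent has just taken the last coin and therefore loses → W
n=1: L (sole option 0(W) is W)
n=2: W (go to 1, an L position)
n=3: W (go to 1, an L position)
n=4: W (go to 1, an L position)
n=5: L (options 4(W), 3(W), 2(W) are all W)
n=6: W (go to 5, an L position)
n=7: W (go to 5, an L position)
n=8: W (go to 5, an L position)
n=9: L (options 8(W), 7(W), 6(W), 2(W) are all W)
n=10: W (go to 9, an L position)
n=11: W (go to 9, an L position)
n=12: W (go to 9, an L position)
n=13: L (options 12(W), 11(W), 10(W), 6(W) are all W)
n=14: W (go to 13, an L position)
n=15: W (go to 13, an L position)
n=16: W (go to 13, an L position)
n=17: L (options 16(W), 15(W), 14(W), 10(W) are all W)
n=18: W (go to 17, an L position)
n=19: W (go to 17, an L position)
n=20: W (go to 17, an L position)
n=21: L (options 20(W), 19(W), 18(W), 14(W) are all W)
n=22: W (go to 21, an L position)
n=23: W (go to 21, an L position)
n=24: W (go to 21, an L position)
n=25: L (options 24(W), 23(W), 22(W), 18(W) are all W)
n=26: W (go to 25, an L position)
n=27: W (go to 25, an L position)
n=28: W (go to 25, an L position)
n=29: L (options 28(W), 27(W), 26(W), 22(W) are all W)
n=30: W (go to 29, an L position)
n=31: W (go to 29, an L position)
n=32: W (go to 29, an L position)
L entries with 0 ≤ n ≤ 32: n = 1, 5, 9, 13, 17, 21, 25, 29; that makes 8.

8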